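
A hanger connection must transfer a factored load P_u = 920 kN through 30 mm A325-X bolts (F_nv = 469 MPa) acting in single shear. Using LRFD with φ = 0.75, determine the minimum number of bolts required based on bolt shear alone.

A_b = π·30²/4 = 706.9 mm².
Per-bolt design strength φR_n = 0.75 × 469 × 706.9 × 1 / 1000 = 248.6 kN.
n ≥ 920 / 248.6 = 3.7 → use 4 bolts.

4 bolts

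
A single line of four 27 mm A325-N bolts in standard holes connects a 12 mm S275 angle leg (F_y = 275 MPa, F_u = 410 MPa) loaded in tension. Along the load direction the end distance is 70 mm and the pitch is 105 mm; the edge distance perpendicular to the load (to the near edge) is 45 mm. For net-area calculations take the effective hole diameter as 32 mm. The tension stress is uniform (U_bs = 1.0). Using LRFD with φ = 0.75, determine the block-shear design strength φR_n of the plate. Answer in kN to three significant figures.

679 kN

Shear plane L_v = 70 + 3·105 = 385 mm; A_gv = 385 × 12 = 4620 mm².
A_nv = (385 − 3.5·32) × 12 = 3276 mm².
A_nt = (45 − 0.5·32) × 12 = 348 mm².
0.6 F_u A_nv = 805.9 kN; 0.6 F_y A_gv = 762.3 kN → shear yielding governs the shear term.
R_n = 762.3 + 1.0 × 410 × 348 / 1000 = 905 kN.
Design strength φR_n = 0.75 × 905 = 679 kN.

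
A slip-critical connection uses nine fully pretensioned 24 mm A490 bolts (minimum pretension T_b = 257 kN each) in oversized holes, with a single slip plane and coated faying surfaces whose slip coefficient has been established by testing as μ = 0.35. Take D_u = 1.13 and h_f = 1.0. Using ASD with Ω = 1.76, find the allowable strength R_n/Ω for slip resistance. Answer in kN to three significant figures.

R_n = μ · D_u · h_f · T_b · n_s · n_b = 0.35 × 1.13 × 1.0 × 257 × 1 × 9 = 914.8 kN.
Allowable strength R_n/Ω = 914.8 / 1.76 = 520 kN.

520 kN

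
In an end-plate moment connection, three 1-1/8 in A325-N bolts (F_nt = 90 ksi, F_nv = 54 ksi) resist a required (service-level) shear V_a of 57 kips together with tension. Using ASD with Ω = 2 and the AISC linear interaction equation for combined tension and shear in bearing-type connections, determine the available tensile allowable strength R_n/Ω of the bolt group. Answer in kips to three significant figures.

79.5 kips

A_b = π·1.125²/4 = 0.994 in²; f_rv = 57 / (3 × 0.994) = 19.11 ksi.
F'_nt = 1.3 F_nt − (Ω F_nt / F_nv) f_rv = 1.3·90 − (2·90/54)·19.11 = 53.29 ksi, capped at F_nt → F'_nt = 53.29 ksi.
R_n = F'_nt · A_b · n = 53.29 × 0.994 × 3 = 158.9 kips.
Allowable strength R_n/Ω = 158.9 / 2 = 79.5 kips.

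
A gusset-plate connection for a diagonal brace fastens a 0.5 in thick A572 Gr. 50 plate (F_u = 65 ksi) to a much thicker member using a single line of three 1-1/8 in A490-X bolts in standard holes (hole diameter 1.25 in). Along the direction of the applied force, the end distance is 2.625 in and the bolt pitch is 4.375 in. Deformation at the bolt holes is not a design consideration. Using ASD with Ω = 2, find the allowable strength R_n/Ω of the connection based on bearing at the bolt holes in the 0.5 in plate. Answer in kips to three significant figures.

Per bolt r_n = 1.5 l_c t F_u ≤ 3.0 d t F_u; upper limit = 3.0 × 1.125 × 0.5 × 65 = 109.7 kips.
Edge bolt: l_c = 2.625 − 1.25/2 = 2 in → 1.5 × 2 × 0.5 × 65 = 97.5 → r_n = 97.5 kips.
Interior bolts: l_c = 4.375 − 1.25 = 3.125 in → 1.5 × 3.125 × 0.5 × 65 = 152.3 → r_n = 109.7 kips.
R_n = 1 × 97.5 + 2 × 109.7 = 316.9 kips.
Allowable strength R_n/Ω = 316.9 / 2 = 158 kips.

158 kips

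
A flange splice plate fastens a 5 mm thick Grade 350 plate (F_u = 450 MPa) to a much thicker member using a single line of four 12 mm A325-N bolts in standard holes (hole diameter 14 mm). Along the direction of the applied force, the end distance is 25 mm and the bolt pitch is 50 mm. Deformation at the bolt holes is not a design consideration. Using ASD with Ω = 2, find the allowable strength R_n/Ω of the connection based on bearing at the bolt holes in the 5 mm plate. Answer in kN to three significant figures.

Per bolt r_n = 1.5 l_c t F_u ≤ 3.0 d t F_u; upper limit = 3.0 × 12 × 5 × 450 / 1000 = 81 kN.
Edge bolt: l_c = 25 − 14/2 = 18 mm → 1.5 × 18 × 5 × 450 / 1000 = 60.75 → r_n = 60.75 kN.
Interior bolts: l_c = 50 − 14 = 36 mm → 1.5 × 36 × 5 × 450 / 1000 = 121.5 → r_n = 81 kN.
R_n = 1 × 60.75 + 3 × 81 = 303.8 kN.
Allowable strength R_n/Ω = 303.8 / 2 = 152 kN.

152 kN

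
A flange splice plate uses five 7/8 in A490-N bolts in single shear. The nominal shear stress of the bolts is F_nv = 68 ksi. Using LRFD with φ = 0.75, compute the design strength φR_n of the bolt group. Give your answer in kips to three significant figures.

153 kips

A_b = π × 0.875² / 4 = 0.6013 in².
R_n = F_nv · A_b · n · n_s = 68 × 0.6013 × 5 × 1 = 204.4 kips.
Design strength φR_n = 0.75 × 204.4 = 153 kips.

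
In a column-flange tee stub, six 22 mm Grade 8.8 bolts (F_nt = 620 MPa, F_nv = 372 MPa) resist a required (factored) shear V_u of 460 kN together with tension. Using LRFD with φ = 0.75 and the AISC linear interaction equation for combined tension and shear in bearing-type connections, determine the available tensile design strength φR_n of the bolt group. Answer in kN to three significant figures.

612 kN

A_b = π·22²/4 = 380.1 mm²; f_rv = 460 × 1000 / (6 × 380.1) = 201.7 MPa.
F'_nt = 1.3 F_nt − (F_nt / φF_nv) f_rv = 1.3·620 − (620/(0.75·372))·201.7 = 357.8 MPa, capped at F_nt → F'_nt = 357.8 MPa.
R_n = F'_nt · A_b · n = 357.8 × 380.1 × 6 / 1000 = 816.1 kN.
Design strength φR_n = 0.75 × 816.1 = 612 kN.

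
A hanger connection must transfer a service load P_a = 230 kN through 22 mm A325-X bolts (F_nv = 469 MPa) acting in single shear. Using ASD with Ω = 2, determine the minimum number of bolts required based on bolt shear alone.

3 bolts

A_b = π·22²/4 = 380.1 mm².
Per-bolt allowable strength R_n/Ω = 469 × 380.1 × 1 / 1000 / 2 = 89.14 kN.
n ≥ 230 / 89.14 = 2.58 → use 3 bolts.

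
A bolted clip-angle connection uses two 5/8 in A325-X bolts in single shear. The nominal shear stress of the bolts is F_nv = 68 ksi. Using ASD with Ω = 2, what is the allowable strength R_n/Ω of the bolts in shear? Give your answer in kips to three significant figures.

20.9 kips

A_b = π × 0.625² / 4 = 0.3068 in².
R_n = F_nv · A_b · n · n_s = 68 × 0.3068 × 2 × 1 = 41.72 kips.
Allowable strength R_n/Ω = 41.72 / 2 = 20.9 kips.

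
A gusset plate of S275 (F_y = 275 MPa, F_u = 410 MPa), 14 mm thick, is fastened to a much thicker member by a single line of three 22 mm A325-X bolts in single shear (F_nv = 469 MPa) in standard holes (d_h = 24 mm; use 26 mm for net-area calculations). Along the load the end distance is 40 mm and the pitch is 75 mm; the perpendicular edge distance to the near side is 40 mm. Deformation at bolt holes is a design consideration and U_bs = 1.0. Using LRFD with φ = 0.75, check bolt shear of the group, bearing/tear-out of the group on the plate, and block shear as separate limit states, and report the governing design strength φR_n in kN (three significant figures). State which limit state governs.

401 kN (bolt shear governs)

Bolt shear: A_b = π·22²/4 = 380.1 mm²; R_n = 469 × 380.1 × 3 × 1 / 1000 = 534.8 kN → 0.75 × 534.8 = 401 kN.
Bearing: edge l_c = 28, r_n = 192.9 kN; interior l_c = 51, r_n = 303.1 kN; R_n = 192.9 + 2·303.1 = 799 kN → 599 kN.
Block shear: A_gv = 2660, A_nv = 1750, A_nt = 378 mm²; R_n = min(0.6F_uA_nv, 0.6F_yA_gv) + U_bs·F_u·A_nt = 585.5 kN → 439 kN.
Bolt shear governs: 401 kN.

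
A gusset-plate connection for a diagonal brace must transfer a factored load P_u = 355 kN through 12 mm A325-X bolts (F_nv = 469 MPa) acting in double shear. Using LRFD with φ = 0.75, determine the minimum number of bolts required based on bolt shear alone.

5 bolts

A_b = π·12²/4 = 113.1 mm².
Per-bolt design strength φR_n = 0.75 × 469 × 113.1 × 2 / 1000 = 79.56 kN.
n ≥ 355 / 79.56 = 4.462 → use 5 bolts.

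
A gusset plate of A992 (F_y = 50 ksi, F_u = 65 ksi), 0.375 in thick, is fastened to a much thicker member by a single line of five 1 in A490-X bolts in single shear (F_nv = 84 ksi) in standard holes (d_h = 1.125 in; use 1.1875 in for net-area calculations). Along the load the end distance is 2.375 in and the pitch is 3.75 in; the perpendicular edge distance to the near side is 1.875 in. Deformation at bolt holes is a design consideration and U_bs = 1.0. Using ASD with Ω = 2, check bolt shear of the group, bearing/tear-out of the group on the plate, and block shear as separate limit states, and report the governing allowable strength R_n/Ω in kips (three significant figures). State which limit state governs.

104 kips (block shear governs)

Bolt shear: A_b = π·1²/4 = 0.7854 in²; R_n = 84 × 0.7854 × 5 × 1 = 329.9 kips → 329.9 / 2 = 165 kips.
Bearing: edge l_c = 1.812, r_n = 53.02 kips; interior l_c = 2.625, r_n = 58.5 kips; R_n = 53.02 + 4·58.5 = 287 kips → 144 kips.
Block shear: A_gv = 6.516, A_nv = 4.512, A_nt = 0.4805 in²; R_n = min(0.6F_uA_nv, 0.6F_yA_gv) + U_bs·F_u·A_nt = 207.2 kips → 104 kips.
Block shear governs: 104 kips.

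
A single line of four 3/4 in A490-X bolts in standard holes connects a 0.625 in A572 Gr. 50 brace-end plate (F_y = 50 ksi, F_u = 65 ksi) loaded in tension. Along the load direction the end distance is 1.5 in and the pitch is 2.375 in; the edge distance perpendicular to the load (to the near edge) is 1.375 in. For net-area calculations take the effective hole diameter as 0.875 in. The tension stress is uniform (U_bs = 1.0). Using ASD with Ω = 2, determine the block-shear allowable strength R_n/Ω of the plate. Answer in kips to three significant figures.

86.8 kips

Shear plane L_v = 1.5 + 3·2.375 = 8.625 in; A_gv = 8.625 × 0.625 = 5.391 in².
A_nv = (8.625 − 3.5·0.875) × 0.625 = 3.477 in².
A_nt = (1.375 − 0.5·0.875) × 0.625 = 0.5859 in².
0.6 F_u A_nv = 135.6 kips; 0.6 F_y A_gv = 161.7 kips → shear rupture governs the shear term.
R_n = 135.6 + 1.0 × 65 × 0.5859 = 173.7 kips.
Allowable strength R_n/Ω = 173.7 / 2 = 86.8 kips.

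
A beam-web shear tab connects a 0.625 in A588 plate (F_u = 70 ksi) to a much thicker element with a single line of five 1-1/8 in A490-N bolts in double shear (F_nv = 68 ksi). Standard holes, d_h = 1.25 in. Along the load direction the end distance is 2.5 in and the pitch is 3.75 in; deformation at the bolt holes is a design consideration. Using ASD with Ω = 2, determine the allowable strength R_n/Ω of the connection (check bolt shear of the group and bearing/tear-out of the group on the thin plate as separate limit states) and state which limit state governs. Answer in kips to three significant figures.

285 kips (bearing governs)

Bolt shear: A_b = π·1.125²/4 = 0.994 in²; R_n = 68 × 0.994 × 5 × 2 = 675.9 kips → 675.9 / 2 = 338 kips.
Bearing (1.2 l_c t F_u ≤ 2.4 d t F_u): upper limit = 2.4·1.125·0.625·70 = 118.1 kips.
  Edge l_c = 2.5 − 1.25/2 = 1.875 → r_n = 98.44 kips; interior l_c = 3.75 − 1.25 = 2.5 → r_n = 118.1 kips.
  R_n,bearing = 1·98.44 + 4·118.1 = 570.9 kips → 570.9 / 2 = 285 kips.
Bearing governs: 285 kips.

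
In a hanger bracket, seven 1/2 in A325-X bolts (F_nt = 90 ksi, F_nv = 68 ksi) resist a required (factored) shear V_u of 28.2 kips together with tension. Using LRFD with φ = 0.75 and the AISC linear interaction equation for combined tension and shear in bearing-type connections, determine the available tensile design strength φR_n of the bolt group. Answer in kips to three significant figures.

83.3 kips

A_b = π·0.5²/4 = 0.1963 in²; f_rv = 28.2 / (7 × 0.1963) = 20.52 ksi.
F'_nt = 1.3 F_nt − (F_nt / φF_nv) f_rv = 1.3·90 − (90/(0.75·68))·20.52 = 80.79 ksi, capped at F_nt → F'_nt = 80.79 ksi.
R_n = F'_nt · A_b · n = 80.79 × 0.1963 × 7 = 111 kips.
Design strength φR_n = 0.75 × 111 = 83.3 kips.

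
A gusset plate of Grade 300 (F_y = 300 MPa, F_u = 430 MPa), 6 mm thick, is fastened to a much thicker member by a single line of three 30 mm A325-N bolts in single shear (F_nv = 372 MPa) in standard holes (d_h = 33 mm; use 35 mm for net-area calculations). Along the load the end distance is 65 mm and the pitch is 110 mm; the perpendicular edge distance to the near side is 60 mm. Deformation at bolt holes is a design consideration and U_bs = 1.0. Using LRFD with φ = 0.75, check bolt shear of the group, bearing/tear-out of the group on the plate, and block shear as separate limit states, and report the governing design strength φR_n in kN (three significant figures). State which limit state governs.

Bolt shear: A_b = π·30²/4 = 706.9 mm²; R_n = 372 × 706.9 × 3 × 1 / 1000 = 788.9 kN → 0.75 × 788.9 = 592 kN.
Bearing: edge l_c = 48.5, r_n = 150.2 kN; interior l_c = 77, r_n = 185.8 kN; R_n = 150.2 + 2·185.8 = 521.7 kN → 391 kN.
Block shear: A_gv = 1710, A_nv = 1185, A_nt = 255 mm²; R_n = min(0.6F_uA_nv, 0.6F_yA_gv) + U_bs·F_u·A_nt = 415.4 kN → 312 kN.
Block shear governs: 312 kN.

312 kN (block shear governs)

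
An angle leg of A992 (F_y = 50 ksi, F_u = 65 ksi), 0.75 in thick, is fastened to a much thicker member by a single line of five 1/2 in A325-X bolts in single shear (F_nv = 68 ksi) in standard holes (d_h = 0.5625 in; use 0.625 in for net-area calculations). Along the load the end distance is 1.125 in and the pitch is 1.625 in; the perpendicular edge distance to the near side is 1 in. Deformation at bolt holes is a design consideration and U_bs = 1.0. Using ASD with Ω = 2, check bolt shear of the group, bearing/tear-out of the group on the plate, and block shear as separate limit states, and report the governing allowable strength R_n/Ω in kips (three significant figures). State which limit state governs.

Bolt shear: A_b = π·0.5²/4 = 0.1963 in²; R_n = 68 × 0.1963 × 5 × 1 = 66.76 kips → 66.76 / 2 = 33.4 kips.
Bearing: edge l_c = 0.8438, r_n = 49.36 kips; interior l_c = 1.062, r_n = 58.5 kips; R_n = 49.36 + 4·58.5 = 283.4 kips → 142 kips.
Block shear: A_gv = 5.719, A_nv = 3.609, A_nt = 0.5156 in²; R_n = min(0.6F_uA_nv, 0.6F_yA_gv) + U_bs·F_u·A_nt = 174.3 kips → 87.1 kips.
Bolt shear governs: 33.4 kips.

33.4 kips (bolt shear governs)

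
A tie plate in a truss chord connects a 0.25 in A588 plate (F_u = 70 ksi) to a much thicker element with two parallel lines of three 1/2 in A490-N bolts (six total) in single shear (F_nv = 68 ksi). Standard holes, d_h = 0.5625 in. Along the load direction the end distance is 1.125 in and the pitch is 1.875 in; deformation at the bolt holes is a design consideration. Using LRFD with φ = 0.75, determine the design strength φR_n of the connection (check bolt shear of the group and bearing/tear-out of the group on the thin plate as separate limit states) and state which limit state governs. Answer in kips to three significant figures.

60.1 kips (bolt shear governs)

Bolt shear: A_b = π·0.5²/4 = 0.1963 in²; R_n = 68 × 0.1963 × 6 × 1 = 80.11 kips → 0.75 × 80.11 = 60.1 kips.
Bearing (1.2 l_c t F_u ≤ 2.4 d t F_u): upper limit = 2.4·0.5·0.25·70 = 21 kips.
  Edge l_c = 1.125 − 0.5625/2 = 0.8438 → r_n = 17.72 kips; interior l_c = 1.875 − 0.5625 = 1.312 → r_n = 21 kips.
  R_n,bearing = 2·17.72 + 4·21 = 119.4 kips → 0.75 × 119.4 = 89.6 kips.
Bolt shear governs: 60.1 kips.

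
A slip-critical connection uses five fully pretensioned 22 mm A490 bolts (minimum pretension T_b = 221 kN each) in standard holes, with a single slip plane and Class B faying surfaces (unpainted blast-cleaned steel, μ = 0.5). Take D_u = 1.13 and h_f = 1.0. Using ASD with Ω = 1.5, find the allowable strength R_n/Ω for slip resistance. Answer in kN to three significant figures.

R_n = μ · D_u · h_f · T_b · n_s · n_b = 0.5 × 1.13 × 1.0 × 221 × 1 × 5 = 624.3 kN.
Allowable strength R_n/Ω = 624.3 / 1.5 = 416 kN.

416 kN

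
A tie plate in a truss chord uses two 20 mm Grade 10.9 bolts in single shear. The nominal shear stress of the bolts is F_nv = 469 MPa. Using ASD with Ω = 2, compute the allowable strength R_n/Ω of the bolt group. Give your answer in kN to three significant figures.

147 kN

A_b = π × 20² / 4 = 314.2 mm².
R_n = F_nv · A_b · n · n_s = 469 × 314.2 × 2 × 1 / 1000 = 294.7 kN.
Allowable strength R_n/Ω = 294.7 / 2 = 147 kN.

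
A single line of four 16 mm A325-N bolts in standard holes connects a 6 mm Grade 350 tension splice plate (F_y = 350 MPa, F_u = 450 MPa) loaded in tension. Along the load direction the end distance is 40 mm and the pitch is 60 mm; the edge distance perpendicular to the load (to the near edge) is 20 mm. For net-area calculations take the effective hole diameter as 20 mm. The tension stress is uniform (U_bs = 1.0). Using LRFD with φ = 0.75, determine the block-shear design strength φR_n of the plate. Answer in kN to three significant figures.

202 kN

Shear plane L_v = 40 + 3·60 = 220 mm; A_gv = 220 × 6 = 1320 mm².
A_nv = (220 − 3.5·20) × 6 = 900 mm².
A_nt = (20 − 0.5·20) × 6 = 60 mm².
0.6 F_u A_nv = 243 kN; 0.6 F_y A_gv = 277.2 kN → shear rupture governs the shear term.
R_n = 243 + 1.0 × 450 × 60 / 1000 = 270 kN.
Design strength φR_n = 0.75 × 270 = 202 kN.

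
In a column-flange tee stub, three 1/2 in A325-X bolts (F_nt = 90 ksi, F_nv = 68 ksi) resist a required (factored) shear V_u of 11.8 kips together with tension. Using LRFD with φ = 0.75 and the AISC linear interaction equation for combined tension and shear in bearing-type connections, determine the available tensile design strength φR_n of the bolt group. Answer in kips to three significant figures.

A_b = π·0.5²/4 = 0.1963 in²; f_rv = 11.8 / (3 × 0.1963) = 20.03 ksi.
F'_nt = 1.3 F_nt − (F_nt / φF_nv) f_rv = 1.3·90 − (90/(0.75·68))·20.03 = 81.65 ksi, capped at F_nt → F'_nt = 81.65 ksi.
R_n = F'_nt · A_b · n = 81.65 × 0.1963 × 3 = 48.1 kips.
Design strength φR_n = 0.75 × 48.1 = 36.1 kips.

36.1 kips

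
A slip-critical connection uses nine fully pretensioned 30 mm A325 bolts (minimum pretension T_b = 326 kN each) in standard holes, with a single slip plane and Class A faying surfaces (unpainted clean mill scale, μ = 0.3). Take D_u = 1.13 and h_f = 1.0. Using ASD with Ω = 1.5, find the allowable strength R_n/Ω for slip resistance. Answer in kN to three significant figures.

R_n = μ · D_u · h_f · T_b · n_s · n_b = 0.3 × 1.13 × 1.0 × 326 × 1 × 9 = 994.6 kN.
Allowable strength R_n/Ω = 994.6 / 1.5 = 663 kN.

663 kN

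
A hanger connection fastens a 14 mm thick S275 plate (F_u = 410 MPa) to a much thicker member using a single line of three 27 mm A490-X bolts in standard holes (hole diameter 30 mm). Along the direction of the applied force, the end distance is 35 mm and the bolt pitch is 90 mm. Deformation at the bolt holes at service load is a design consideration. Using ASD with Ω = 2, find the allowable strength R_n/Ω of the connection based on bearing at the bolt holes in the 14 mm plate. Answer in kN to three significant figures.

Per bolt r_n = 1.2 l_c t F_u ≤ 2.4 d t F_u; upper limit = 2.4 × 27 × 14 × 410 / 1000 = 372 kN.
Edge bolt: l_c = 35 − 30/2 = 20 mm → 1.2 × 20 × 14 × 410 / 1000 = 137.8 → r_n = 137.8 kN.
Interior bolts: l_c = 90 − 30 = 60 mm → 1.2 × 60 × 14 × 410 / 1000 = 413.3 → r_n = 372 kN.
R_n = 1 × 137.8 + 2 × 372 = 881.7 kN.
Allowable strength R_n/Ω = 881.7 / 2 = 441 kN.

441 kN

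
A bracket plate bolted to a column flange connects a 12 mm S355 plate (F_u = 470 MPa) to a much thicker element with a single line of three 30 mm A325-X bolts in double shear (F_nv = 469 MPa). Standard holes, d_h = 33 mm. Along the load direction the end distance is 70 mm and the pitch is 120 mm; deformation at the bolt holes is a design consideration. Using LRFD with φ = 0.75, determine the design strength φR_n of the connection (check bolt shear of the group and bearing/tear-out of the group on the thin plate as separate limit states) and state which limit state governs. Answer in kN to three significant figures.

Bolt shear: A_b = π·30²/4 = 706.9 mm²; R_n = 469 × 706.9 × 3 × 2 / 1000 = 1989 kN → 0.75 × 1989 = 1490 kN.
Bearing (1.2 l_c t F_u ≤ 2.4 d t F_u): upper limit = 2.4·30·12·470 / 1000 = 406.1 kN.
  Edge l_c = 70 − 33/2 = 53.5 → r_n = 362.1 kN; interior l_c = 120 − 33 = 87 → r_n = 406.1 kN.
  R_n,bearing = 1·362.1 + 2·406.1 = 1174 kN → 0.75 × 1174 = 881 kN.
Bearing governs: 881 kN.

881 kN (bearing governs)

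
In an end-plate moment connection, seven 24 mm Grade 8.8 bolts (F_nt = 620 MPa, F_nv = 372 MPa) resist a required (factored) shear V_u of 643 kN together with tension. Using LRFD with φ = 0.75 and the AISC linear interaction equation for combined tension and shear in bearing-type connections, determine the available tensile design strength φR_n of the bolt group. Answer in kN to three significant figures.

A_b = π·24²/4 = 452.4 mm²; f_rv = 643 × 1000 / (7 × 452.4) = 203 MPa.
F'_nt = 1.3 F_nt − (F_nt / φF_nv) f_rv = 1.3·620 − (620/(0.75·372))·203 = 354.8 MPa, capped at F_nt → F'_nt = 354.8 MPa.
R_n = F'_nt · A_b · n = 354.8 × 452.4 × 7 / 1000 = 1123 kN.
Design strength φR_n = 0.75 × 1123 = 843 kN.

843 kN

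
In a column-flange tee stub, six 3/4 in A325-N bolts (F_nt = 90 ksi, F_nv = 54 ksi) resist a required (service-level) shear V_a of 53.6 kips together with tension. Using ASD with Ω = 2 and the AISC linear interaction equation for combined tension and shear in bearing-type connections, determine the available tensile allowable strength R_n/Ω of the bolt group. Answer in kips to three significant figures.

A_b = π·0.75²/4 = 0.4418 in²; f_rv = 53.6 / (6 × 0.4418) = 20.22 ksi.
F'_nt = 1.3 F_nt − (Ω F_nt / F_nv) f_rv = 1.3·90 − (2·90/54)·20.22 = 49.6 ksi, capped at F_nt → F'_nt = 49.6 ksi.
R_n = F'_nt · A_b · n = 49.6 × 0.4418 × 6 = 131.5 kips.
Allowable strength R_n/Ω = 131.5 / 2 = 65.7 kips.

65.7 kips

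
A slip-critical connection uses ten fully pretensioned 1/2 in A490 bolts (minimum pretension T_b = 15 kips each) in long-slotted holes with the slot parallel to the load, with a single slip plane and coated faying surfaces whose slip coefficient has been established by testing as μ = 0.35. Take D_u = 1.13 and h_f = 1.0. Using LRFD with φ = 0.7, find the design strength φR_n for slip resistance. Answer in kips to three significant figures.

41.5 kips

R_n = μ · D_u · h_f · T_b · n_s · n_b = 0.35 × 1.13 × 1.0 × 15 × 1 × 10 = 59.32 kips.
Design strength φR_n = 0.7 × 59.32 = 41.5 kips.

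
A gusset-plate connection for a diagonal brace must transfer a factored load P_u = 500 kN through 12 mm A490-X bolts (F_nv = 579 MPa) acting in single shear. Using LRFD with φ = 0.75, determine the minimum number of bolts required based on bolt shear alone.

11 bolts

A_b = π·12²/4 = 113.1 mm².
Per-bolt design strength φR_n = 0.75 × 579 × 113.1 × 1 / 1000 = 49.11 kN.
n ≥ 500 / 49.11 = 10.18 → use 11 bolts.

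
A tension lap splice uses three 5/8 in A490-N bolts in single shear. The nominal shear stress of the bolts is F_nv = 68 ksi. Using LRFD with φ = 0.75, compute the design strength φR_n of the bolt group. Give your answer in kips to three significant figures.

46.9 kips

A_b = π × 0.625² / 4 = 0.3068 in².
R_n = F_nv · A_b · n · n_s = 68 × 0.3068 × 3 × 1 = 62.59 kips.
Design strength φR_n = 0.75 × 62.59 = 46.9 kips.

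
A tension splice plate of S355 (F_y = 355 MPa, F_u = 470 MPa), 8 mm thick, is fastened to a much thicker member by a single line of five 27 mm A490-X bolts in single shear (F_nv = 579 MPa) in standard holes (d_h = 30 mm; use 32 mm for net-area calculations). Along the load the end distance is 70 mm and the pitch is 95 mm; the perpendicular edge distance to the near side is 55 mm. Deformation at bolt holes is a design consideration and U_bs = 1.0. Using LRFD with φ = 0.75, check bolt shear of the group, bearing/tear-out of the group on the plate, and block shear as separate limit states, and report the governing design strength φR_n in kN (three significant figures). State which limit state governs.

628 kN (block shear governs)

Bolt shear: A_b = π·27²/4 = 572.6 mm²; R_n = 579 × 572.6 × 5 × 1 / 1000 = 1658 kN → 0.75 × 1658 = 1240 kN.
Bearing: edge l_c = 55, r_n = 243.6 kN; interior l_c = 65, r_n = 243.6 kN; R_n = 243.6 + 4·243.6 = 1218 kN → 914 kN.
Block shear: A_gv = 3600, A_nv = 2448, A_nt = 312 mm²; R_n = min(0.6F_uA_nv, 0.6F_yA_gv) + U_bs·F_u·A_nt = 837 kN → 628 kN.
Block shear governs: 628 kN.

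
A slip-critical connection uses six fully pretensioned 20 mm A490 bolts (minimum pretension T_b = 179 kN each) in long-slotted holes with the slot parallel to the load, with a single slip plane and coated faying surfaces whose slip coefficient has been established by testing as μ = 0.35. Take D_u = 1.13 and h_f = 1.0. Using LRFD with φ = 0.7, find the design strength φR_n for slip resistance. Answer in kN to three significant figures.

297 kN

R_n = μ · D_u · h_f · T_b · n_s · n_b = 0.35 × 1.13 × 1.0 × 179 × 1 × 6 = 424.8 kN.
Design strength φR_n = 0.7 × 424.8 = 297 kN.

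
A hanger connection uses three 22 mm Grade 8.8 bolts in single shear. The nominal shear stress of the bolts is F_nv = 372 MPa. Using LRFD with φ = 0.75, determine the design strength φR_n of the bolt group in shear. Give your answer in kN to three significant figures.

318 kN

A_b = π × 22² / 4 = 380.1 mm².
R_n = F_nv · A_b · n · n_s = 372 × 380.1 × 3 × 1 / 1000 = 424.2 kN.
Design strength φR_n = 0.75 × 424.2 = 318 kN.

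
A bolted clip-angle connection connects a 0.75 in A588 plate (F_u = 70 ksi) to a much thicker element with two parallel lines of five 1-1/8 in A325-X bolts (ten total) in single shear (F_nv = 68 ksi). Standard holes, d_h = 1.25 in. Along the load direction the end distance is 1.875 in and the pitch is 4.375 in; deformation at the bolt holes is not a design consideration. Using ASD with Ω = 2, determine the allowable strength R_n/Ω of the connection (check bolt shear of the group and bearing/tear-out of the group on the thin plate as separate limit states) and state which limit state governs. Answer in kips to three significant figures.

338 kips (bolt shear governs)

Bolt shear: A_b = π·1.125²/4 = 0.994 in²; R_n = 68 × 0.994 × 10 × 1 = 675.9 kips → 675.9 / 2 = 338 kips.
Bearing (1.5 l_c t F_u ≤ 3.0 d t F_u): upper limit = 3.0·1.125·0.75·70 = 177.2 kips.
  Edge l_c = 1.875 − 1.25/2 = 1.25 → r_n = 98.44 kips; interior l_c = 4.375 − 1.25 = 3.125 → r_n = 177.2 kips.
  R_n,bearing = 2·98.44 + 8·177.2 = 1614 kips → 1614 / 2 = 807 kips.
Bolt shear governs: 338 kips.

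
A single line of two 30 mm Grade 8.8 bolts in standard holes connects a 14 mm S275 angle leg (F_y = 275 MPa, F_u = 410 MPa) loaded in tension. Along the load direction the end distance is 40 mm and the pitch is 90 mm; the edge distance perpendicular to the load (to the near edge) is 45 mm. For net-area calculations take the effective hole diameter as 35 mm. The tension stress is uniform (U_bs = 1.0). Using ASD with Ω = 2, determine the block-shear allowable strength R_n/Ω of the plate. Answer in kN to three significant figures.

Shear plane L_v = 40 + 1·90 = 130 mm; A_gv = 130 × 14 = 1820 mm².
A_nv = (130 − 1.5·35) × 14 = 1085 mm².
A_nt = (45 − 0.5·35) × 14 = 385 mm².
0.6 F_u A_nv = 266.9 kN; 0.6 F_y A_gv = 300.3 kN → shear rupture governs the shear term.
R_n = 266.9 + 1.0 × 410 × 385 / 1000 = 424.8 kN.
Allowable strength R_n/Ω = 424.8 / 2 = 212 kN.

212 kN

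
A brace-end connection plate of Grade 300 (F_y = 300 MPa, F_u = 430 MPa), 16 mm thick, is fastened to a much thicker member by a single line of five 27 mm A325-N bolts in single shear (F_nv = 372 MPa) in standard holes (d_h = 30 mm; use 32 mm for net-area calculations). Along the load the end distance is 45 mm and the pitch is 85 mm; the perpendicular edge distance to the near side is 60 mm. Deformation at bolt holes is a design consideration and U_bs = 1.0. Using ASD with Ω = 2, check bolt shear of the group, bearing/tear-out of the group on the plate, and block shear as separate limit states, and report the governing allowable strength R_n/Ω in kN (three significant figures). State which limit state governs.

Bolt shear: A_b = π·27²/4 = 572.6 mm²; R_n = 372 × 572.6 × 5 × 1 / 1000 = 1065 kN → 1065 / 2 = 532 kN.
Bearing: edge l_c = 30, r_n = 247.7 kN; interior l_c = 55, r_n = 445.8 kN; R_n = 247.7 + 4·445.8 = 2031 kN → 1020 kN.
Block shear: A_gv = 6160, A_nv = 3856, A_nt = 704 mm²; R_n = min(0.6F_uA_nv, 0.6F_yA_gv) + U_bs·F_u·A_nt = 1298 kN → 649 kN.
Bolt shear governs: 532 kN.

532 kN (bolt shear governs)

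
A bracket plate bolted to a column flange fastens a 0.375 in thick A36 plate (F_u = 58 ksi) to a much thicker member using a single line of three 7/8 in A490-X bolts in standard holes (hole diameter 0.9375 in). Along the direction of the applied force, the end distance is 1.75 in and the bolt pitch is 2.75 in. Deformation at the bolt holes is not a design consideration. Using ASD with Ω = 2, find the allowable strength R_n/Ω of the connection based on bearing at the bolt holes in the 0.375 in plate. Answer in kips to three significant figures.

78 kips

Per bolt r_n = 1.5 l_c t F_u ≤ 3.0 d t F_u; upper limit = 3.0 × 0.875 × 0.375 × 58 = 57.09 kips.
Edge bolt: l_c = 1.75 − 0.9375/2 = 1.281 in → 1.5 × 1.281 × 0.375 × 58 = 41.8 → r_n = 41.8 kips.
Interior bolts: l_c = 2.75 − 0.9375 = 1.812 in → 1.5 × 1.812 × 0.375 × 58 = 59.13 → r_n = 57.09 kips.
R_n = 1 × 41.8 + 2 × 57.09 = 156 kips.
Allowable strength R_n/Ω = 156 / 2 = 78 kips.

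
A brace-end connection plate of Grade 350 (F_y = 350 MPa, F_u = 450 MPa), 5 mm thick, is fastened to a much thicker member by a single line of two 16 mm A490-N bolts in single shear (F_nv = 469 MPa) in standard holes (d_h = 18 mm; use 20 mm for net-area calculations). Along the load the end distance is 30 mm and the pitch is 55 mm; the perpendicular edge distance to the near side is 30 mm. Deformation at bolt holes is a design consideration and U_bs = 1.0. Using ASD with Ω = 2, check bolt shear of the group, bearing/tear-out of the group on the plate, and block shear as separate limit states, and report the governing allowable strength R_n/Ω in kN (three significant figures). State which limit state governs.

59.6 kN (block shear governs)

Bolt shear: A_b = π·16²/4 = 201.1 mm²; R_n = 469 × 201.1 × 2 × 1 / 1000 = 188.6 kN → 188.6 / 2 = 94.3 kN.
Bearing: edge l_c = 21, r_n = 56.7 kN; interior l_c = 37, r_n = 86.4 kN; R_n = 56.7 + 1·86.4 = 143.1 kN → 71.6 kN.
Block shear: A_gv = 425, A_nv = 275, A_nt = 100 mm²; R_n = min(0.6F_uA_nv, 0.6F_yA_gv) + U_bs·F_u·A_nt = 119.2 kN → 59.6 kN.
Block shear governs: 59.6 kN.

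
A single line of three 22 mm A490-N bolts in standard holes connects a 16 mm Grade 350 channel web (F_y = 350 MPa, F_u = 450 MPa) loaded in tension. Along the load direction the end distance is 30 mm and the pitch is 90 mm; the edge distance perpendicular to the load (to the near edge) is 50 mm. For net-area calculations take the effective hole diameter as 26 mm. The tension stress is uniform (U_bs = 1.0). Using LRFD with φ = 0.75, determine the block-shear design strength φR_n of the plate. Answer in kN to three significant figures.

670 kN

Shear plane L_v = 30 + 2·90 = 210 mm; A_gv = 210 × 16 = 3360 mm².
A_nv = (210 − 2.5·26) × 16 = 2320 mm².
A_nt = (50 − 0.5·26) × 16 = 592 mm².
0.6 F_u A_nv = 626.4 kN; 0.6 F_y A_gv = 705.6 kN → shear rupture governs the shear term.
R_n = 626.4 + 1.0 × 450 × 592 / 1000 = 892.8 kN.
Design strength φR_n = 0.75 × 892.8 = 670 kN.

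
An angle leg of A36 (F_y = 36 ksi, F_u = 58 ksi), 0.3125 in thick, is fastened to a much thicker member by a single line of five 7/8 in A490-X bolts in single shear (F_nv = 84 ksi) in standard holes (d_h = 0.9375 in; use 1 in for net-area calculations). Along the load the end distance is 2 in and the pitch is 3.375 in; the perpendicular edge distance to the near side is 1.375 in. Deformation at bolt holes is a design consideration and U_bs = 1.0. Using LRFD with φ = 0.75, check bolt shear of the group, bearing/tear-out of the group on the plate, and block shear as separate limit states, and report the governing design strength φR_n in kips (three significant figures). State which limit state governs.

Bolt shear: A_b = π·0.875²/4 = 0.6013 in²; R_n = 84 × 0.6013 × 5 × 1 = 252.6 kips → 0.75 × 252.6 = 189 kips.
Bearing: edge l_c = 1.531, r_n = 33.3 kips; interior l_c = 2.438, r_n = 38.06 kips; R_n = 33.3 + 4·38.06 = 185.6 kips → 139 kips.
Block shear: A_gv = 4.844, A_nv = 3.438, A_nt = 0.2734 in²; R_n = min(0.6F_uA_nv, 0.6F_yA_gv) + U_bs·F_u·A_nt = 120.5 kips → 90.4 kips.
Block shear governs: 90.4 kips.

90.4 kips (block shear governs)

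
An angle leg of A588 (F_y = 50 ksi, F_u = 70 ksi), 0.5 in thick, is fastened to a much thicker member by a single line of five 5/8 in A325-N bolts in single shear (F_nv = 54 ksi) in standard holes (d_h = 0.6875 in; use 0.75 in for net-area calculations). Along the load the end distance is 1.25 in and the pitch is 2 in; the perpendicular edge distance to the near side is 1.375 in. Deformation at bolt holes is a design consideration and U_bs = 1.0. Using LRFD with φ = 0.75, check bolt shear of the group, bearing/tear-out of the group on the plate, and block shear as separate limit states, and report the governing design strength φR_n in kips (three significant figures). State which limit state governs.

62.1 kips (bolt shear governs)

Bolt shear: A_b = π·0.625²/4 = 0.3068 in²; R_n = 54 × 0.3068 × 5 × 1 = 82.83 kips → 0.75 × 82.83 = 62.1 kips.
Bearing: edge l_c = 0.9062, r_n = 38.06 kips; interior l_c = 1.312, r_n = 52.5 kips; R_n = 38.06 + 4·52.5 = 248.1 kips → 186 kips.
Block shear: A_gv = 4.625, A_nv = 2.938, A_nt = 0.5 in²; R_n = min(0.6F_uA_nv, 0.6F_yA_gv) + U_bs·F_u·A_nt = 158.4 kips → 119 kips.
Bolt shear governs: 62.1 kips.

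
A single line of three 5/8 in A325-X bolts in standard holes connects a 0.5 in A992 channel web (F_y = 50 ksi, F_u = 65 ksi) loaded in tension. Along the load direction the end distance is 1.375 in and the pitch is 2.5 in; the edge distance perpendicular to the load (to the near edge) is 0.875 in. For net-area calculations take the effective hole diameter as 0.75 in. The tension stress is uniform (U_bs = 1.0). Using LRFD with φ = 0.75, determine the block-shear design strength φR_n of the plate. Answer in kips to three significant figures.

Shear plane L_v = 1.375 + 2·2.5 = 6.375 in; A_gv = 6.375 × 0.5 = 3.188 in².
A_nv = (6.375 − 2.5·0.75) × 0.5 = 2.25 in².
A_nt = (0.875 − 0.5·0.75) × 0.5 = 0.25 in².
0.6 F_u A_nv = 87.75 kips; 0.6 F_y A_gv = 95.62 kips → shear rupture governs the shear term.
R_n = 87.75 + 1.0 × 65 × 0.25 = 104 kips.
Design strength φR_n = 0.75 × 104 = 78 kips.

78 kips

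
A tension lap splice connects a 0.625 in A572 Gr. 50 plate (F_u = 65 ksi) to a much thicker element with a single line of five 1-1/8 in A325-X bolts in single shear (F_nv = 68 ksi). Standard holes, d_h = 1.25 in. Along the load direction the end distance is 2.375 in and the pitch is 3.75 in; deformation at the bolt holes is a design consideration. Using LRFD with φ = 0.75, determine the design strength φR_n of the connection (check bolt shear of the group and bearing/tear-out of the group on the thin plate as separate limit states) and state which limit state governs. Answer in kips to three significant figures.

Bolt shear: A_b = π·1.125²/4 = 0.994 in²; R_n = 68 × 0.994 × 5 × 1 = 338 kips → 0.75 × 338 = 253 kips.
Bearing (1.2 l_c t F_u ≤ 2.4 d t F_u): upper limit = 2.4·1.125·0.625·65 = 109.7 kips.
  Edge l_c = 2.375 − 1.25/2 = 1.75 → r_n = 85.31 kips; interior l_c = 3.75 − 1.25 = 2.5 → r_n = 109.7 kips.
  R_n,bearing = 1·85.31 + 4·109.7 = 524.1 kips → 0.75 × 524.1 = 393 kips.
Bolt shear governs: 253 kips.

253 kips (bolt shear governs)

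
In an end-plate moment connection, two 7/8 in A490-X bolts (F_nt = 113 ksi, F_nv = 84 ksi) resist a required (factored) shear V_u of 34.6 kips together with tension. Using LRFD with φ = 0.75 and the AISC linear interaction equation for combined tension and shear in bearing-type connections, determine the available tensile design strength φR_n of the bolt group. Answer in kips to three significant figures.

86 kips

A_b = π·0.875²/4 = 0.6013 in²; f_rv = 34.6 / (2 × 0.6013) = 28.77 ksi.
F'_nt = 1.3 F_nt − (F_nt / φF_nv) f_rv = 1.3·113 − (113/(0.75·84))·28.77 = 95.3 ksi, capped at F_nt → F'_nt = 95.3 ksi.
R_n = F'_nt · A_b · n = 95.3 × 0.6013 × 2 = 114.6 kips.
Design strength φR_n = 0.75 × 114.6 = 86 kips.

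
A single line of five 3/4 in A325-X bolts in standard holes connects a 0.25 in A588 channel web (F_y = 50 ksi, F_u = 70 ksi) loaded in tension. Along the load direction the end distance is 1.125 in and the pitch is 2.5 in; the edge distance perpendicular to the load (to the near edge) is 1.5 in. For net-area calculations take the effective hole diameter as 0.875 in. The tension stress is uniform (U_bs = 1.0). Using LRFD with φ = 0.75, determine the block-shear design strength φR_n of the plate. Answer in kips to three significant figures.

70.5 kips

Shear plane L_v = 1.125 + 4·2.5 = 11.12 in; A_gv = 11.12 × 0.25 = 2.781 in².
A_nv = (11.12 − 4.5·0.875) × 0.25 = 1.797 in².
A_nt = (1.5 − 0.5·0.875) × 0.25 = 0.2656 in².
0.6 F_u A_nv = 75.47 kips; 0.6 F_y A_gv = 83.44 kips → shear rupture governs the shear term.
R_n = 75.47 + 1.0 × 70 × 0.2656 = 94.06 kips.
Design strength φR_n = 0.75 × 94.06 = 70.5 kips.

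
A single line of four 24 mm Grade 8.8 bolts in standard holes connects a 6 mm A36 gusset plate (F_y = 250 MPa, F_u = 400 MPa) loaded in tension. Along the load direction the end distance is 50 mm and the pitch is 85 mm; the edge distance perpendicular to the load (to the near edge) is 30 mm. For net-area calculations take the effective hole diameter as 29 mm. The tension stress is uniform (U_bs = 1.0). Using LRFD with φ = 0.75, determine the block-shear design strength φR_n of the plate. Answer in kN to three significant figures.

Shear plane L_v = 50 + 3·85 = 305 mm; A_gv = 305 × 6 = 1830 mm².
A_nv = (305 − 3.5·29) × 6 = 1221 mm².
A_nt = (30 − 0.5·29) × 6 = 93 mm².
0.6 F_u A_nv = 293 kN; 0.6 F_y A_gv = 274.5 kN → shear yielding governs the shear term.
R_n = 274.5 + 1.0 × 400 × 93 / 1000 = 311.7 kN.
Design strength φR_n = 0.75 × 311.7 = 234 kN.

234 kN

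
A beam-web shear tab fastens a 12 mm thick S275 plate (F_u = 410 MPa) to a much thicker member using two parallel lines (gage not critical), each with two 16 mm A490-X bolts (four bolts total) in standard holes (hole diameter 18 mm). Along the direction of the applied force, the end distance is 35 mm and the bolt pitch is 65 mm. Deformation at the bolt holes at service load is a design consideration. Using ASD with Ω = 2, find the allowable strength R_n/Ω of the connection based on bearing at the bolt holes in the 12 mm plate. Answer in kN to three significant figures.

342 kN

Per bolt r_n = 1.2 l_c t F_u ≤ 2.4 d t F_u; upper limit = 2.4 × 16 × 12 × 410 / 1000 = 188.9 kN.
Edge bolt: l_c = 35 − 18/2 = 26 mm → 1.2 × 26 × 12 × 410 / 1000 = 153.5 → r_n = 153.5 kN.
Interior bolts: l_c = 65 − 18 = 47 mm → 1.2 × 47 × 12 × 410 / 1000 = 277.5 → r_n = 188.9 kN.
R_n = 2 × 153.5 + 2 × 188.9 = 684.9 kN.
Allowable strength R_n/Ω = 684.9 / 2 = 342 kN.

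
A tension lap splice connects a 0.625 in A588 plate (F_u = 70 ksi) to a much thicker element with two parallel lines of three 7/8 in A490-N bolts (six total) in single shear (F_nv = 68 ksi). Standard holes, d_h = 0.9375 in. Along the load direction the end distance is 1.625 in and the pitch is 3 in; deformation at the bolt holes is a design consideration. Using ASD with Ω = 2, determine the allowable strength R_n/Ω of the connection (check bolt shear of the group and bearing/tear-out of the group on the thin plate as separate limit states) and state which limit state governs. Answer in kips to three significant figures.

Bolt shear: A_b = π·0.875²/4 = 0.6013 in²; R_n = 68 × 0.6013 × 6 × 1 = 245.3 kips → 245.3 / 2 = 123 kips.
Bearing (1.2 l_c t F_u ≤ 2.4 d t F_u): upper limit = 2.4·0.875·0.625·70 = 91.88 kips.
  Edge l_c = 1.625 − 0.9375/2 = 1.156 → r_n = 60.7 kips; interior l_c = 3 − 0.9375 = 2.062 → r_n = 91.88 kips.
  R_n,bearing = 2·60.7 + 4·91.88 = 488.9 kips → 488.9 / 2 = 244 kips.
Bolt shear governs: 123 kips.

123 kips (bolt shear governs)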